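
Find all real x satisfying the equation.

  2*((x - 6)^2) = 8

Step 1. [2*((x - 6)^2) = 8] 2·(inner) — divide through by 2. So div: (x - 6)^2 = 4.
Step 2. [(x - 6)^2 = 4] √ both sides: 4 ≥ 0 gives two branches. So sqrt: x - 6 = 2 or -2.
Step 3. [x - 6 = 2 or -2] 6 comes off first (add 6), so sub: x = 8 or 4.

Answer: x ∈ {4, 8}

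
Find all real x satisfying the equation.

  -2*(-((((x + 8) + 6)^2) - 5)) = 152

Step 1. [-2*(-((((x + 8) + 6)^2) - 5)) = 152] divide by the outer -2, so div: -((((x + 8) + 6)^2) - 5) = -76.
Step 2. [-((((x + 8) + 6)^2) - 5) = -76] flip signs both sides ⇒ neg: (((x + 8) + 6)^2) - 5 = 76.
Step 3. [(((x + 8) + 6)^2) - 5 = 76] 5 comes off first (add 5) ⇒ sub: ((x + 8) + 6)^2 = 81.
Step 4. [((x + 8) + 6)^2 = 81] √ both sides: 81 ≥ 0 gives two branches ⇒ sqrt: (x + 8) + 6 = 9 or -9.
Step 5. [(x + 8) + 6 = 9 or -9] +6 is outermost — subtract 6 both sides, so sub: x + 8 = 3 or -15.
Step 6. [x + 8 = 3 or -15] +8 is outermost — subtract 8 both sides ⇒ sub: x = -5 or -23.

Answer: x ∈ {-23, -5}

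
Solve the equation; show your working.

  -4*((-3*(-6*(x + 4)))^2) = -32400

Step 1. [-4*((-3*(-6*(x + 4)))^2) = -32400] divide by the outer -4. So div: (-3*(-6*(x + 4)))^2 = 8100.
Step 2. [(-3*(-6*(x + 4)))^2 = 8100] LHS squared, RHS 8100 ≥ 0: apply √ (±), so sqrt: -3*(-6*(x + 4)) = 90 or -90.
Step 3. [-3*(-6*(x + 4)) = 90 or -90] LHS = -3·(…); ÷-3 both sides, so div: -6*(x + 4) = -30 or 30.
Step 4. [-6*(x + 4) = -30 or 30] -6·(inner) — divide through by -6 ⇒ div: x + 4 = 5 or -5.
Step 5. [x + 4 = 5 or -5] the outer +4 inverts by subtracting 4, so sub: x = 1 or -9.

Answer: x ∈ {-9, 1}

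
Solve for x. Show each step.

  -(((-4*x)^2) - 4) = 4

Step 1. [-(((-4*x)^2) - 4) = 4] flip signs both sides ⇒ neg: ((-4*x)^2) - 4 = -4.
Step 2. [((-4*x)^2) - 4 = -4] -4 is outermost — add 4 both sides, so sub: (-4*x)^2 = 0.
Step 3. [(-4*x)^2 = 0] LHS squared, RHS 0 ≥ 0: apply √ (±). So sqrt: -4*x = 0.
Step 4. [-4*x = 0] -4 out front; divide by -4 ⇒ div: x = 0.

Answer: x ∈ {0}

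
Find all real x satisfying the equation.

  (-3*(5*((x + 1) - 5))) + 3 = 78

Step 1. [(-3*(5*((x + 1) - 5))) + 3 = 78] -3 | LHS and -3 | 78: pull -3 out ⇒ factor: (5*((x + 1) - 5)) - 1 = -26.
Step 2. [(5*((x + 1) - 5)) - 1 = -26] add 1: x sits inside (… - 1), so sub: 5*((x + 1) - 5) = -25.
Step 3. [5*((x + 1) - 5) = -25] 5 out front; divide by 5. So div: (x + 1) - 5 = -5.
Step 4. [(x + 1) - 5 = -5] 5 comes off first (add 5). So sub: x + 1 = 0.
Step 5. [x + 1 = 0] peel the +1: subtract 1 from each side, so sub: x = -1.

Answer: x ∈ {-1}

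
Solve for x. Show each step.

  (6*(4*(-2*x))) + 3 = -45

Step 1. [(6*(4*(-2*x))) + 3 = -45] 3 comes off first (subtract 3), so sub: 6*(4*(-2*x)) = -48.
Step 2. [6*(4*(-2*x)) = -48] divide by the outer 6. So div: 4*(-2*x) = -8.
Step 3. [4*(-2*x) = -8] 4 out front; divide by 4. So div: -2*x = -2.
Step 4. [-2*x = -2] divide by the outer -2, so div: x = 1.

Answer: x ∈ {1}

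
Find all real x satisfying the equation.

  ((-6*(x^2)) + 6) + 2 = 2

Step 1. [((-6*(x^2)) + 6) + 2 = 2] peel the +2: subtract 2 from each side ⇒ sub: (-6*(x^2)) + 6 = 0.
Step 2. [(-6*(x^2)) + 6 = 0] peel the +6: subtract 6 from each side. So sub: -6*(x^2) = -6.
Step 3. [-6*(x^2) = -6] -6·(inner) — divide through by -6 ⇒ div: x^2 = 1.
Step 4. [x^2 = 1] √ both sides: 1 ≥ 0 gives two branches ⇒ sqrt: x = 1 or -1.

Answer: x ∈ {-1, 1}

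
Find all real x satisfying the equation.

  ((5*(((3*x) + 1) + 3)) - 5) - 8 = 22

Step 1. [((5*(((3*x) + 1) + 3)) - 5) - 8 = 22] peel the -8: add 8 from each side ⇒ sub: (5*(((3*x) + 1) + 3)) - 5 = 30.
Step 2. [(5*(((3*x) + 1) + 3)) - 5 = 30] 5 | LHS and 5 | 30: pull 5 out. So factor: (((3*x) + 1) + 3) - 1 = 6.
Step 3. [(((3*x) + 1) + 3) - 1 = 6] the outer -1 inverts by adding 1. So sub: ((3*x) + 1) + 3 = 7.
Step 4. [((3*x) + 1) + 3 = 7] the outer +3 inverts by subtracting 3, so sub: (3*x) + 1 = 4.
Step 5. [(3*x) + 1 = 4] the outer +1 inverts by subtracting 1. So sub: 3*x = 3.
Step 6. [3*x = 3] leading coefficient 3: divide by 3 ⇒ div: x = 1.

Answer: x ∈ {1}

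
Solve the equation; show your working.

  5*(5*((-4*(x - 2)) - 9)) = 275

Step 1. [5*(5*((-4*(x - 2)) - 9)) = 275] 5 out front; divide by 5 ⇒ div: 5*((-4*(x - 2)) - 9) = 55.
Step 2. [5*((-4*(x - 2)) - 9) = 55] 5·(inner) — divide through by 5, so div: (-4*(x - 2)) - 9 = 11.
Step 3. [(-4*(x - 2)) - 9 = 11] -9 is outermost — add 9 both sides. So sub: -4*(x - 2) = 20.
Step 4. [-4*(x - 2) = 20] divide by the outer -4 ⇒ div: x - 2 = -5.
Step 5. [x - 2 = -5] -2 is outermost — add 2 both sides ⇒ sub: x = -3.

Answer: x ∈ {-3}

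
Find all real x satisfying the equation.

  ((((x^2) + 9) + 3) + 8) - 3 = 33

Step 1. [((((x^2) + 9) + 3) + 8) - 3 = 33] the outer -3 inverts by adding 3. So sub: (((x^2) + 9) + 3) + 8 = 36.
Step 2. [(((x^2) + 9) + 3) + 8 = 36] the outer +8 inverts by subtracting 8, so sub: ((x^2) + 9) + 3 = 28.
Step 3. [((x^2) + 9) + 3 = 28] the outer +3 inverts by subtracting 3 ⇒ sub: (x^2) + 9 = 25.
Step 4. [(x^2) + 9 = 25] the outer +9 inverts by subtracting 9 ⇒ sub: x^2 = 16.
Step 5. [x^2 = 16] √ both sides: 16 ≥ 0 gives two branches ⇒ sqrt: x = 4 or -4.

Answer: x ∈ {-4, 4}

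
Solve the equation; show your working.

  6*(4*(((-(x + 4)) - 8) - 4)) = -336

Step 1. [6*(4*(((-(x + 4)) - 8) - 4)) = -336] 6·(inner) — divide through by 6, so div: 4*(((-(x + 4)) - 8) - 4) = -56.
Step 2. [4*(((-(x + 4)) - 8) - 4) = -56] 4·(inner) — divide through by 4 ⇒ div: ((-(x + 4)) - 8) - 4 = -14.
Step 3. [((-(x + 4)) - 8) - 4 = -14] the outer -4 inverts by adding 4. So sub: (-(x + 4)) - 8 = -10.
Step 4. [(-(x + 4)) - 8 = -10] peel the -8: add 8 from each side ⇒ sub: -(x + 4) = -2.
Step 5. [-(x + 4) = -2] flip signs both sides, so neg: x + 4 = 2.
Step 6. [x + 4 = 2] 4 comes off first (subtract 4) ⇒ sub: x = -2.

Answer: x ∈ {-2}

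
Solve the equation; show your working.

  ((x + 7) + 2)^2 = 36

Step 1. [((x + 7) + 2)^2 = 36] √ both sides: 36 ≥ 0 gives two branches. So sqrt: (x + 7) + 2 = 6 or -6.
Step 2. [(x + 7) + 2 = 6 or -6] +2 is outermost — subtract 2 both sides ⇒ sub: x + 7 = 4 or -8.
Step 3. [x + 7 = 4 or -8] subtract 7: x sits inside (… + 7) ⇒ sub: x = -3 or -15.

Answer: x ∈ {-15, -3}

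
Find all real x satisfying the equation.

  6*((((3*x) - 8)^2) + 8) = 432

Step 1. [6*((((3*x) - 8)^2) + 8) = 432] LHS = 6·(…); ÷6 both sides. So div: (((3*x) - 8)^2) + 8 = 72.
Step 2. [(((3*x) - 8)^2) + 8 = 72] +8 is outermost — subtract 8 both sides. So sub: ((3*x) - 8)^2 = 64.
Step 3. [((3*x) - 8)^2 = 64] LHS squared, RHS 64 ≥ 0: apply √ (±), so sqrt: (3*x) - 8 = 8 or -8.
Step 4. [(3*x) - 8 = 8 or -8] peel the -8: add 8 from each side ⇒ sub: 3*x = 16 or 0.
Step 5. [3*x = 16 or 0] divide by the outer 3. So div: x = 16/3 or 0.

Answer: x ∈ {0, 16/3}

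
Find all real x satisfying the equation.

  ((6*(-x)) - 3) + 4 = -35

Step 1. [((6*(-x)) - 3) + 4 = -35] +4 is outermost — subtract 4 both sides ⇒ sub: (6*(-x)) - 3 = -39.
Step 2. [(6*(-x)) - 3 = -39] add 3: x sits inside (… - 3). So sub: 6*(-x) = -36.
Step 3. [6*(-x) = -36] 6 out front; divide by 6, so div: -x = -6.
Step 4. [-x = -6] LHS negated; negate both sides. So neg: x = 6.

Answer: x ∈ {6}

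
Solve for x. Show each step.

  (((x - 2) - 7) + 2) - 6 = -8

Step 1. [(((x - 2) - 7) + 2) - 6 = -8] peel the -6: add 6 from each side. So sub: ((x - 2) - 7) + 2 = -2.
Step 2. [((x - 2) - 7) + 2 = -2] 2 comes off first (subtract 2) ⇒ sub: (x - 2) - 7 = -4.
Step 3. [(x - 2) - 7 = -4] peel the -7: add 7 from each side. So sub: x - 2 = 3.
Step 4. [x - 2 = 3] -2 is outermost — add 2 both sides ⇒ sub: x = 5.

Answer: x ∈ {5}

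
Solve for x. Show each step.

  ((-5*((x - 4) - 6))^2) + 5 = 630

Step 1. [((-5*((x - 4) - 6))^2) + 5 = 630] subtract 5: x sits inside (… + 5) ⇒ sub: (-5*((x - 4) - 6))^2 = 625.
Step 2. [(-5*((x - 4) - 6))^2 = 625] LHS squared, RHS 625 ≥ 0: apply √ (±) ⇒ sqrt: -5*((x - 4) - 6) = 25 or -25.
Step 3. [-5*((x - 4) - 6) = 25 or -25] -5 out front; divide by -5, so div: (x - 4) - 6 = -5 or 5.
Step 4. [(x - 4) - 6 = -5 or 5] add 6: x sits inside (… - 6), so sub: x - 4 = 1 or 11.
Step 5. [x - 4 = 1 or 11] peel the -4: add 4 from each side, so sub: x = 5 or 15.

Answer: x ∈ {5, 15}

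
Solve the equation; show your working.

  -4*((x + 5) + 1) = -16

Step 1. [-4*((x + 5) + 1) = -16] -4 out front; divide by -4. So div: (x + 5) + 1 = 4.
Step 2. [(x + 5) + 1 = 4] subtract 1: x sits inside (… + 1) ⇒ sub: x + 5 = 3.
Step 3. [x + 5 = 3] subtract 5: x sits inside (… + 5), so sub: x = -2.

Answer: x ∈ {-2}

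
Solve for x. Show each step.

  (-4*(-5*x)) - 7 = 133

Step 1. [(-4*(-5*x)) - 7 = 133] -7 is outermost — add 7 both sides. So sub: -4*(-5*x) = 140.
Step 2. [-4*(-5*x) = 140] leading coefficient -4: divide by -4, so div: -5*x = -35.
Step 3. [-5*x = -35] LHS = -5·(…); ÷-5 both sides ⇒ div: x = 7.

Answer: x ∈ {7}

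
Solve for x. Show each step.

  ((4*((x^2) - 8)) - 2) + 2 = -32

Step 1. [((4*((x^2) - 8)) - 2) + 2 = -32] 2 comes off first (subtract 2), so sub: (4*((x^2) - 8)) - 2 = -34.
Step 2. [(4*((x^2) - 8)) - 2 = -34] 2 comes off first (add 2). So sub: 4*((x^2) - 8) = -32.
Step 3. [4*((x^2) - 8) = -32] 4 out front; divide by 4, so div: (x^2) - 8 = -8.
Step 4. [(x^2) - 8 = -8] 8 comes off first (add 8) ⇒ sub: x^2 = 0.
Step 5. [x^2 = 0] LHS squared, RHS 0 ≥ 0: apply √ (±), so sqrt: x = 0.

Answer: x ∈ {0}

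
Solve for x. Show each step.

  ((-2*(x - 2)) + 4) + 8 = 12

Step 1. [((-2*(x - 2)) + 4) + 8 = 12] 8 comes off first (subtract 8), so sub: (-2*(x - 2)) + 4 = 4.
Step 2. [(-2*(x - 2)) + 4 = 4] the outer +4 inverts by subtracting 4. So sub: -2*(x - 2) = 0.
Step 3. [-2*(x - 2) = 0] -2·(inner) — divide through by -2 ⇒ div: x - 2 = 0.
Step 4. [x - 2 = 0] 2 comes off first (add 2). So sub: x = 2.

Answer: x ∈ {2}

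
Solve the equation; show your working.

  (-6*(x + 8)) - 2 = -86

Step 1. [(-6*(x + 8)) - 2 = -86] the outer -2 inverts by adding 2. So sub: -6*(x + 8) = -84.
Step 2. [-6*(x + 8) = -84] -6·(inner) — divide through by -6. So div: x + 8 = 14.
Step 3. [x + 8 = 14] subtract 8: x sits inside (… + 8), so sub: x = 6.

Answer: x ∈ {6}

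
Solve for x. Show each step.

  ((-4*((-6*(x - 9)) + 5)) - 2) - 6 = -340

Step 1. [((-4*((-6*(x - 9)) + 5)) - 2) - 6 = -340] the outer -6 inverts by adding 6, so sub: (-4*((-6*(x - 9)) + 5)) - 2 = -334.
Step 2. [(-4*((-6*(x - 9)) + 5)) - 2 = -334] peel the -2: add 2 from each side ⇒ sub: -4*((-6*(x - 9)) + 5) = -332.
Step 3. [-4*((-6*(x - 9)) + 5) = -332] leading coefficient -4: divide by -4. So div: (-6*(x - 9)) + 5 = 83.
Step 4. [(-6*(x - 9)) + 5 = 83] subtract 5: x sits inside (… + 5). So sub: -6*(x - 9) = 78.
Step 5. [-6*(x - 9) = 78] -6·(inner) — divide through by -6. So div: x - 9 = -13.
Step 6. [x - 9 = -13] 9 comes off first (add 9) ⇒ sub: x = -4.

Answer: x ∈ {-4}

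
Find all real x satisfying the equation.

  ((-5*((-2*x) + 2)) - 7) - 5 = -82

Step 1. [((-5*((-2*x) + 2)) - 7) - 5 = -82] peel the -5: add 5 from each side ⇒ sub: (-5*((-2*x) + 2)) - 7 = -77.
Step 2. [(-5*((-2*x) + 2)) - 7 = -77] add 7: x sits inside (… - 7), so sub: -5*((-2*x) + 2) = -70.
Step 3. [-5*((-2*x) + 2) = -70] -5·(inner) — divide through by -5, so div: (-2*x) + 2 = 14.
Step 4. [(-2*x) + 2 = 14] peel the +2: subtract 2 from each side, so sub: -2*x = 12.
Step 5. [-2*x = 12] -2·(inner) — divide through by -2, so div: x = -6.

Answer: x ∈ {-6}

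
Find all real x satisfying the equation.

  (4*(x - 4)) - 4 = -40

Step 1. [(4*(x - 4)) - 4 = -40] common factor 4 (LHS and -40) — divide through, so factor: (x - 4) - 1 = -10.
Step 2. [(x - 4) - 1 = -10] the outer -1 inverts by adding 1, so sub: x - 4 = -9.
Step 3. [x - 4 = -9] the outer -4 inverts by adding 4 ⇒ sub: x = -5.

Answer: x ∈ {-5}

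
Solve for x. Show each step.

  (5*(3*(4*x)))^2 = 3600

Step 1. [(5*(3*(4*x)))^2 = 3600] LHS squared, RHS 3600 ≥ 0: apply √ (±). So sqrt: 5*(3*(4*x)) = 60 or -60.
Step 2. [5*(3*(4*x)) = 60 or -60] 5·(inner) — divide through by 5. So div: 3*(4*x) = 12 or -12.
Step 3. [3*(4*x) = 12 or -12] LHS = 3·(…); ÷3 both sides. So div: 4*x = 4 or -4.
Step 4. [4*x = 4 or -4] 4·(inner) — divide through by 4. So div: x = 1 or -1.

Answer: x ∈ {-1, 1}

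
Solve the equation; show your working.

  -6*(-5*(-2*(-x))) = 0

Step 1. [-6*(-5*(-2*(-x))) = 0] LHS = -6·(…); ÷-6 both sides. So div: -5*(-2*(-x)) = 0.
Step 2. [-5*(-2*(-x)) = 0] divide by the outer -5. So div: -2*(-x) = 0.
Step 3. [-2*(-x) = 0] LHS = -2·(…); ÷-2 both sides ⇒ div: -x = 0.
Step 4. [-x = 0] leading − — multiply by −1, so neg: x = 0.

Answer: x ∈ {0}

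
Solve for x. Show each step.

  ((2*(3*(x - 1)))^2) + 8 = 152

Step 1. [((2*(3*(x - 1)))^2) + 8 = 152] the outer +8 inverts by subtracting 8 ⇒ sub: (2*(3*(x - 1)))^2 = 144.
Step 2. [(2*(3*(x - 1)))^2 = 144] 144 ≥ 0, LHS is (·)² — take ±√, so sqrt: 2*(3*(x - 1)) = 12 or -12.
Step 3. [2*(3*(x - 1)) = 12 or -12] 2 out front; divide by 2 ⇒ div: 3*(x - 1) = 6 or -6.
Step 4. [3*(x - 1) = 6 or -6] LHS = 3·(…); ÷3 both sides ⇒ div: x - 1 = 2 or -2.
Step 5. [x - 1 = 2 or -2] -1 is outermost — add 1 both sides ⇒ sub: x = 3 or -1.

Answer: x ∈ {-1, 3}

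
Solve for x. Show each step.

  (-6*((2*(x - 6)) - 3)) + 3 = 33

Step 1. [(-6*((2*(x - 6)) - 3)) + 3 = 33] peel the +3: subtract 3 from each side ⇒ sub: -6*((2*(x - 6)) - 3) = 30.
Step 2. [-6*((2*(x - 6)) - 3) = 30] leading coefficient -6: divide by -6, so div: (2*(x - 6)) - 3 = -5.
Step 3. [(2*(x - 6)) - 3 = -5] -3 is outermost — add 3 both sides. So sub: 2*(x - 6) = -2.
Step 4. [2*(x - 6) = -2] leading coefficient 2: divide by 2. So div: x - 6 = -1.
Step 5. [x - 6 = -1] -6 is outermost — add 6 both sides ⇒ sub: x = 5.

Answer: x ∈ {5}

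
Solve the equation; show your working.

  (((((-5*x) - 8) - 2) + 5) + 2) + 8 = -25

Step 1. [(((((-5*x) - 8) - 2) + 5) + 2) + 8 = -25] the outer +8 inverts by subtracting 8, so sub: ((((-5*x) - 8) - 2) + 5) + 2 = -33.
Step 2. [((((-5*x) - 8) - 2) + 5) + 2 = -33] the outer +2 inverts by subtracting 2. So sub: (((-5*x) - 8) - 2) + 5 = -35.
Step 3. [(((-5*x) - 8) - 2) + 5 = -35] peel the +5: subtract 5 from each side ⇒ sub: ((-5*x) - 8) - 2 = -40.
Step 4. [((-5*x) - 8) - 2 = -40] the outer -2 inverts by adding 2 ⇒ sub: (-5*x) - 8 = -38.
Step 5. [(-5*x) - 8 = -38] peel the -8: add 8 from each side, so sub: -5*x = -30.
Step 6. [-5*x = -30] -5 out front; divide by -5, so div: x = 6.

Answer: x ∈ {6}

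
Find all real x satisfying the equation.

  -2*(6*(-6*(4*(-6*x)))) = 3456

Step 1. [-2*(6*(-6*(4*(-6*x)))) = 3456] LHS = -2·(…); ÷-2 both sides, so div: 6*(-6*(4*(-6*x))) = -1728.
Step 2. [6*(-6*(4*(-6*x))) = -1728] 6·(inner) — divide through by 6. So div: -6*(4*(-6*x)) = -288.
Step 3. [-6*(4*(-6*x)) = -288] LHS = -6·(…); ÷-6 both sides. So div: 4*(-6*x) = 48.
Step 4. [4*(-6*x) = 48] leading coefficient 4: divide by 4 ⇒ div: -6*x = 12.
Step 5. [-6*x = 12] LHS = -6·(…); ÷-6 both sides ⇒ div: x = -2.

Answer: x ∈ {-2}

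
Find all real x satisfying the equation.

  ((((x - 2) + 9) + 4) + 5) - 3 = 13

Step 1. [((((x - 2) + 9) + 4) + 5) - 3 = 13] add 3: x sits inside (… - 3) ⇒ sub: (((x - 2) + 9) + 4) + 5 = 16.
Step 2. [(((x - 2) + 9) + 4) + 5 = 16] the outer +5 inverts by subtracting 5, so sub: ((x - 2) + 9) + 4 = 11.
Step 3. [((x - 2) + 9) + 4 = 11] 4 comes off first (subtract 4), so sub: (x - 2) + 9 = 7.
Step 4. [(x - 2) + 9 = 7] +9 is outermost — subtract 9 both sides. So sub: x - 2 = -2.
Step 5. [x - 2 = -2] peel the -2: add 2 from each side, so sub: x = 0.

Answer: x ∈ {0}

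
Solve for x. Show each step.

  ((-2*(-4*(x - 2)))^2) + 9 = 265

Step 1. [((-2*(-4*(x - 2)))^2) + 9 = 265] the outer +9 inverts by subtracting 9, so sub: (-2*(-4*(x - 2)))^2 = 256.
Step 2. [(-2*(-4*(x - 2)))^2 = 256] LHS squared, RHS 256 ≥ 0: apply √ (±) ⇒ sqrt: -2*(-4*(x - 2)) = 16 or -16.
Step 3. [-2*(-4*(x - 2)) = 16 or -16] -2·(inner) — divide through by -2. So div: -4*(x - 2) = -8 or 8.
Step 4. [-4*(x - 2) = -8 or 8] divide by the outer -4, so div: x - 2 = 2 or -2.
Step 5. [x - 2 = 2 or -2] 2 comes off first (add 2), so sub: x = 4 or 0.

Answer: x ∈ {0, 4}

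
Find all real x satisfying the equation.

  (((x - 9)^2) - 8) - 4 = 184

Step 1. [(((x - 9)^2) - 8) - 4 = 184] -4 is outermost — add 4 both sides, so sub: ((x - 9)^2) - 8 = 188.
Step 2. [((x - 9)^2) - 8 = 188] 8 comes off first (add 8). So sub: (x - 9)^2 = 196.
Step 3. [(x - 9)^2 = 196] LHS squared, RHS 196 ≥ 0: apply √ (±). So sqrt: x - 9 = 14 or -14.
Step 4. [x - 9 = 14 or -14] -9 is outermost — add 9 both sides, so sub: x = 23 or -5.

Answer: x ∈ {-5, 23}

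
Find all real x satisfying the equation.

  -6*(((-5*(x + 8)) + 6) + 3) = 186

Step 1. [-6*(((-5*(x + 8)) + 6) + 3) = 186] leading coefficient -6: divide by -6, so div: ((-5*(x + 8)) + 6) + 3 = -31.
Step 2. [((-5*(x + 8)) + 6) + 3 = -31] +3 is outermost — subtract 3 both sides. So sub: (-5*(x + 8)) + 6 = -34.
Step 3. [(-5*(x + 8)) + 6 = -34] 6 comes off first (subtract 6) ⇒ sub: -5*(x + 8) = -40.
Step 4. [-5*(x + 8) = -40] -5 out front; divide by -5. So div: x + 8 = 8.
Step 5. [x + 8 = 8] the outer +8 inverts by subtracting 8, so sub: x = 0.

Answer: x ∈ {0}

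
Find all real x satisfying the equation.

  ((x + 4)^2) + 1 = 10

Step 1. [((x + 4)^2) + 1 = 10] +1 is outermost — subtract 1 both sides ⇒ sub: (x + 4)^2 = 9.
Step 2. [(x + 4)^2 = 9] √ both sides: 9 ≥ 0 gives two branches. So sqrt: x + 4 = 3 or -3.
Step 3. [x + 4 = 3 or -3] 4 comes off first (subtract 4). So sub: x = -1 or -7.

Answer: x ∈ {-7, -1}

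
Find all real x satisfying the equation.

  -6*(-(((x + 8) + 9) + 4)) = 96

Step 1. [-6*(-(((x + 8) + 9) + 4)) = 96] LHS = -6·(…); ÷-6 both sides, so div: -(((x + 8) + 9) + 4) = -16.
Step 2. [-(((x + 8) + 9) + 4) = -16] flip signs both sides ⇒ neg: ((x + 8) + 9) + 4 = 16.
Step 3. [((x + 8) + 9) + 4 = 16] peel the +4: subtract 4 from each side ⇒ sub: (x + 8) + 9 = 12.
Step 4. [(x + 8) + 9 = 12] peel the +9: subtract 9 from each side, so sub: x + 8 = 3.
Step 5. [x + 8 = 3] peel the +8: subtract 8 from each side, so sub: x = -5.

Answer: x ∈ {-5}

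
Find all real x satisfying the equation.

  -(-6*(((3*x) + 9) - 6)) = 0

Step 1. [-(-6*(((3*x) + 9) - 6)) = 0] leading − — multiply by −1, so neg: -6*(((3*x) + 9) - 6) = 0.
Step 2. [-6*(((3*x) + 9) - 6) = 0] -6·(inner) — divide through by -6 ⇒ div: ((3*x) + 9) - 6 = 0.
Step 3. [((3*x) + 9) - 6 = 0] add 6: x sits inside (… - 6), so sub: (3*x) + 9 = 6.
Step 4. [(3*x) + 9 = 6] 3 | LHS and 3 | 6: pull 3 out ⇒ factor: x + 3 = 2.
Step 5. [x + 3 = 2] 3 comes off first (subtract 3). So sub: x = -1.

Answer: x ∈ {-1}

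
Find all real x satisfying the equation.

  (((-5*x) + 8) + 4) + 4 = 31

Step 1. [(((-5*x) + 8) + 4) + 4 = 31] the outer +4 inverts by subtracting 4. So sub: ((-5*x) + 8) + 4 = 27.
Step 2. [((-5*x) + 8) + 4 = 27] the outer +4 inverts by subtracting 4. So sub: (-5*x) + 8 = 23.
Step 3. [(-5*x) + 8 = 23] peel the +8: subtract 8 from each side ⇒ sub: -5*x = 15.
Step 4. [-5*x = 15] leading coefficient -5: divide by -5 ⇒ div: x = -3.

Answer: x ∈ {-3}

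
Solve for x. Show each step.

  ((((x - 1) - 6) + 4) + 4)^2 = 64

Step 1. [((((x - 1) - 6) + 4) + 4)^2 = 64] LHS squared, RHS 64 ≥ 0: apply √ (±) ⇒ sqrt: (((x - 1) - 6) + 4) + 4 = 8 or -8.
Step 2. [(((x - 1) - 6) + 4) + 4 = 8 or -8] 4 comes off first (subtract 4). So sub: ((x - 1) - 6) + 4 = 4 or -12.
Step 3. [((x - 1) - 6) + 4 = 4 or -12] subtract 4: x sits inside (… + 4). So sub: (x - 1) - 6 = 0 or -16.
Step 4. [(x - 1) - 6 = 0 or -16] 6 comes off first (add 6) ⇒ sub: x - 1 = 6 or -10.
Step 5. [x - 1 = 6 or -10] the outer -1 inverts by adding 1. So sub: x = 7 or -9.

Answer: x ∈ {-9, 7}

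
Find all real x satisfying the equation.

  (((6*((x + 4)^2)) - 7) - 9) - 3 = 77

Step 1. [(((6*((x + 4)^2)) - 7) - 9) - 3 = 77] -3 is outermost — add 3 both sides ⇒ sub: ((6*((x + 4)^2)) - 7) - 9 = 80.
Step 2. [((6*((x + 4)^2)) - 7) - 9 = 80] -9 is outermost — add 9 both sides. So sub: (6*((x + 4)^2)) - 7 = 89.
Step 3. [(6*((x + 4)^2)) - 7 = 89] 7 comes off first (add 7) ⇒ sub: 6*((x + 4)^2) = 96.
Step 4. [6*((x + 4)^2) = 96] divide by the outer 6. So div: (x + 4)^2 = 16.
Step 5. [(x + 4)^2 = 16] 16 ≥ 0, LHS is (·)² — take ±√. So sqrt: x + 4 = 4 or -4.
Step 6. [x + 4 = 4 or -4] subtract 4: x sits inside (… + 4). So sub: x = 0 or -8.

Answer: x ∈ {-8, 0}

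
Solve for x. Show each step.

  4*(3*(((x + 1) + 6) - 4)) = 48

Step 1. [4*(3*(((x + 1) + 6) - 4)) = 48] leading coefficient 4: divide by 4. So div: 3*(((x + 1) + 6) - 4) = 12.
Step 2. [3*(((x + 1) + 6) - 4) = 12] 3·(inner) — divide through by 3 ⇒ div: ((x + 1) + 6) - 4 = 4.
Step 3. [((x + 1) + 6) - 4 = 4] add 4: x sits inside (… - 4), so sub: (x + 1) + 6 = 8.
Step 4. [(x + 1) + 6 = 8] peel the +6: subtract 6 from each side. So sub: x + 1 = 2.
Step 5. [x + 1 = 2] subtract 1: x sits inside (… + 1) ⇒ sub: x = 1.

Answer: x ∈ {1}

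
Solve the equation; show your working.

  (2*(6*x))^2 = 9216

Step 1. [(2*(6*x))^2 = 9216] 9216 ≥ 0, LHS is (·)² — take ±√ ⇒ sqrt: 2*(6*x) = 96 or -96.
Step 2. [2*(6*x) = 96 or -96] 2·(inner) — divide through by 2. So div: 6*x = 48 or -48.
Step 3. [6*x = 48 or -48] leading coefficient 6: divide by 6 ⇒ div: x = 8 or -8.

Answer: x ∈ {-8, 8}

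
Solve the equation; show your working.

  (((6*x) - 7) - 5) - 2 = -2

Step 1. [(((6*x) - 7) - 5) - 2 = -2] the outer -2 inverts by adding 2. So sub: ((6*x) - 7) - 5 = 0.
Step 2. [((6*x) - 7) - 5 = 0] 5 comes off first (add 5). So sub: (6*x) - 7 = 5.
Step 3. [(6*x) - 7 = 5] -7 is outermost — add 7 both sides ⇒ sub: 6*x = 12.
Step 4. [6*x = 12] leading coefficient 6: divide by 6, so div: x = 2.

Answer: x ∈ {2}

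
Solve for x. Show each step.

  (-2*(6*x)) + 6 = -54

Step 1. [(-2*(6*x)) + 6 = -54] the outer +6 inverts by subtracting 6 ⇒ sub: -2*(6*x) = -60.
Step 2. [-2*(6*x) = -60] LHS = -2·(…); ÷-2 both sides. So div: 6*x = 30.
Step 3. [6*x = 30] 6·(inner) — divide through by 6. So div: x = 5.

Answer: x ∈ {5}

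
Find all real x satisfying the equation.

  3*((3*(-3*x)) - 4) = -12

Step 1. [3*((3*(-3*x)) - 4) = -12] leading coefficient 3: divide by 3, so div: (3*(-3*x)) - 4 = -4.
Step 2. [(3*(-3*x)) - 4 = -4] -4 is outermost — add 4 both sides. So sub: 3*(-3*x) = 0.
Step 3. [3*(-3*x) = 0] LHS = 3·(…); ÷3 both sides. So div: -3*x = 0.
Step 4. [-3*x = 0] divide by the outer -3 ⇒ div: x = 0.

Answer: x ∈ {0}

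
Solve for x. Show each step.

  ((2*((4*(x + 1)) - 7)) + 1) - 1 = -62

Step 1. [((2*((4*(x + 1)) - 7)) + 1) - 1 = -62] the outer -1 inverts by adding 1, so sub: (2*((4*(x + 1)) - 7)) + 1 = -61.
Step 2. [(2*((4*(x + 1)) - 7)) + 1 = -61] the outer +1 inverts by subtracting 1 ⇒ sub: 2*((4*(x + 1)) - 7) = -62.
Step 3. [2*((4*(x + 1)) - 7) = -62] divide by the outer 2. So div: (4*(x + 1)) - 7 = -31.
Step 4. [(4*(x + 1)) - 7 = -31] add 7: x sits inside (… - 7). So sub: 4*(x + 1) = -24.
Step 5. [4*(x + 1) = -24] 4·(inner) — divide through by 4, so div: x + 1 = -6.
Step 6. [x + 1 = -6] peel the +1: subtract 1 from each side. So sub: x = -7.

Answer: x ∈ {-7}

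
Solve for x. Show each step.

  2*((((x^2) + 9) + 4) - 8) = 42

Step 1. [2*((((x^2) + 9) + 4) - 8) = 42] 2 out front; divide by 2. So div: (((x^2) + 9) + 4) - 8 = 21.
Step 2. [(((x^2) + 9) + 4) - 8 = 21] add 8: x sits inside (… - 8) ⇒ sub: ((x^2) + 9) + 4 = 29.
Step 3. [((x^2) + 9) + 4 = 29] 4 comes off first (subtract 4). So sub: (x^2) + 9 = 25.
Step 4. [(x^2) + 9 = 25] the outer +9 inverts by subtracting 9, so sub: x^2 = 16.
Step 5. [x^2 = 16] √ both sides: 16 ≥ 0 gives two branches ⇒ sqrt: x = 4 or -4.

Answer: x ∈ {-4, 4}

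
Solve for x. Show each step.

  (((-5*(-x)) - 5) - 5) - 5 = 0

Step 1. [(((-5*(-x)) - 5) - 5) - 5 = 0] the outer -5 inverts by adding 5. So sub: ((-5*(-x)) - 5) - 5 = 5.
Step 2. [((-5*(-x)) - 5) - 5 = 5] -5 is outermost — add 5 both sides ⇒ sub: (-5*(-x)) - 5 = 10.
Step 3. [(-5*(-x)) - 5 = 10] -5 is outermost — add 5 both sides. So sub: -5*(-x) = 15.
Step 4. [-5*(-x) = 15] -5·(inner) — divide through by -5. So div: -x = -3.
Step 5. [-x = -3] leading − — multiply by −1 ⇒ neg: x = 3.

Answer: x ∈ {3}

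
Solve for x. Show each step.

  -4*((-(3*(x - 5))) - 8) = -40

Step 1. [-4*((-(3*(x - 5))) - 8) = -40] leading coefficient -4: divide by -4, so div: (-(3*(x - 5))) - 8 = 10.
Step 2. [(-(3*(x - 5))) - 8 = 10] 8 comes off first (add 8), so sub: -(3*(x - 5)) = 18.
Step 3. [-(3*(x - 5)) = 18] leading − — multiply by −1 ⇒ neg: 3*(x - 5) = -18.
Step 4. [3*(x - 5) = -18] 3·(inner) — divide through by 3 ⇒ div: x - 5 = -6.
Step 5. [x - 5 = -6] the outer -5 inverts by adding 5, so sub: x = -1.

Answer: x ∈ {-1}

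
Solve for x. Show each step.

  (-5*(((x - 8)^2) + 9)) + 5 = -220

Step 1. [(-5*(((x - 8)^2) + 9)) + 5 = -220] -5 divides every term; factor it out, so factor: (((x - 8)^2) + 9) - 1 = 44.
Step 2. [(((x - 8)^2) + 9) - 1 = 44] add 1: x sits inside (… - 1) ⇒ sub: ((x - 8)^2) + 9 = 45.
Step 3. [((x - 8)^2) + 9 = 45] the outer +9 inverts by subtracting 9 ⇒ sub: (x - 8)^2 = 36.
Step 4. [(x - 8)^2 = 36] 36 ≥ 0, LHS is (·)² — take ±√, so sqrt: x - 8 = 6 or -6.
Step 5. [x - 8 = 6 or -6] -8 is outermost — add 8 both sides, so sub: x = 14 or 2.

Answer: x ∈ {2, 14}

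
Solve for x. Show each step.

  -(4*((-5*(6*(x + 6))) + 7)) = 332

Step 1. [-(4*((-5*(6*(x + 6))) + 7)) = 332] flip signs both sides. So neg: 4*((-5*(6*(x + 6))) + 7) = -332.
Step 2. [4*((-5*(6*(x + 6))) + 7) = -332] 4·(inner) — divide through by 4, so div: (-5*(6*(x + 6))) + 7 = -83.
Step 3. [(-5*(6*(x + 6))) + 7 = -83] the outer +7 inverts by subtracting 7 ⇒ sub: -5*(6*(x + 6)) = -90.
Step 4. [-5*(6*(x + 6)) = -90] -5·(inner) — divide through by -5. So div: 6*(x + 6) = 18.
Step 5. [6*(x + 6) = 18] 6·(inner) — divide through by 6 ⇒ div: x + 6 = 3.
Step 6. [x + 6 = 3] 6 comes off first (subtract 6) ⇒ sub: x = -3.

Answer: x ∈ {-3}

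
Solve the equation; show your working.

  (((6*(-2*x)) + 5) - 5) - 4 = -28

Step 1. [(((6*(-2*x)) + 5) - 5) - 4 = -28] add 4: x sits inside (… - 4) ⇒ sub: ((6*(-2*x)) + 5) - 5 = -24.
Step 2. [((6*(-2*x)) + 5) - 5 = -24] the outer -5 inverts by adding 5. So sub: (6*(-2*x)) + 5 = -19.
Step 3. [(6*(-2*x)) + 5 = -19] +5 is outermost — subtract 5 both sides ⇒ sub: 6*(-2*x) = -24.
Step 4. [6*(-2*x) = -24] 6 out front; divide by 6, so div: -2*x = -4.
Step 5. [-2*x = -4] leading coefficient -2: divide by -2, so div: x = 2.

Answer: x ∈ {2}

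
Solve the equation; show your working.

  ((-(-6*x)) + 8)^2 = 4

Step 1. [((-(-6*x)) + 8)^2 = 4] √ both sides: 4 ≥ 0 gives two branches, so sqrt: (-(-6*x)) + 8 = 2 or -2.
Step 2. [(-(-6*x)) + 8 = 2 or -2] the outer +8 inverts by subtracting 8, so sub: -(-6*x) = -6 or -10.
Step 3. [-(-6*x) = -6 or -10] flip signs both sides ⇒ neg: -6*x = 6 or 10.
Step 4. [-6*x = 6 or 10] -6·(inner) — divide through by -6, so div: x = -1 or -5/3.

Answer: x ∈ {-5/3, -1}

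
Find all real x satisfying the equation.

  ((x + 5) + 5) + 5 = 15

Step 1. [((x + 5) + 5) + 5 = 15] 5 comes off first (subtract 5), so sub: (x + 5) + 5 = 10.
Step 2. [(x + 5) + 5 = 10] the outer +5 inverts by subtracting 5. So sub: x + 5 = 5.
Step 3. [x + 5 = 5] 5 comes off first (subtract 5), so sub: x = 0.

Answer: x ∈ {0}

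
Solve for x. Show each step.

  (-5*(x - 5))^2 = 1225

Step 1. [(-5*(x - 5))^2 = 1225] √ both sides: 1225 ≥ 0 gives two branches. So sqrt: -5*(x - 5) = 35 or -35.
Step 2. [-5*(x - 5) = 35 or -35] divide by the outer -5. So div: x - 5 = -7 or 7.
Step 3. [x - 5 = -7 or 7] 5 comes off first (add 5) ⇒ sub: x = -2 or 12.

Answer: x ∈ {-2, 12}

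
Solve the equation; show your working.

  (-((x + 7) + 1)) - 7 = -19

Step 1. [(-((x + 7) + 1)) - 7 = -19] the outer -7 inverts by adding 7 ⇒ sub: -((x + 7) + 1) = -12.
Step 2. [-((x + 7) + 1) = -12] LHS negated; negate both sides ⇒ neg: (x + 7) + 1 = 12.
Step 3. [(x + 7) + 1 = 12] 1 comes off first (subtract 1), so sub: x + 7 = 11.
Step 4. [x + 7 = 11] the outer +7 inverts by subtracting 7 ⇒ sub: x = 4.

Answer: x ∈ {4}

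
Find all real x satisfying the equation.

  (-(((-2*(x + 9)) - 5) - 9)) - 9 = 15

Step 1. [(-(((-2*(x + 9)) - 5) - 9)) - 9 = 15] 9 comes off first (add 9). So sub: -(((-2*(x + 9)) - 5) - 9) = 24.
Step 2. [-(((-2*(x + 9)) - 5) - 9) = 24] LHS negated; negate both sides, so neg: ((-2*(x + 9)) - 5) - 9 = -24.
Step 3. [((-2*(x + 9)) - 5) - 9 = -24] peel the -9: add 9 from each side, so sub: (-2*(x + 9)) - 5 = -15.
Step 4. [(-2*(x + 9)) - 5 = -15] add 5: x sits inside (… - 5) ⇒ sub: -2*(x + 9) = -10.
Step 5. [-2*(x + 9) = -10] -2 out front; divide by -2. So div: x + 9 = 5.
Step 6. [x + 9 = 5] +9 is outermost — subtract 9 both sides, so sub: x = -4.

Answer: x ∈ {-4}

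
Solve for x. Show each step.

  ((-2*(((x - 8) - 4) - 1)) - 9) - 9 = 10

Step 1. [((-2*(((x - 8) - 4) - 1)) - 9) - 9 = 10] the outer -9 inverts by adding 9, so sub: (-2*(((x - 8) - 4) - 1)) - 9 = 19.
Step 2. [(-2*(((x - 8) - 4) - 1)) - 9 = 19] add 9: x sits inside (… - 9) ⇒ sub: -2*(((x - 8) - 4) - 1) = 28.
Step 3. [-2*(((x - 8) - 4) - 1) = 28] -2·(inner) — divide through by -2 ⇒ div: ((x - 8) - 4) - 1 = -14.
Step 4. [((x - 8) - 4) - 1 = -14] the outer -1 inverts by adding 1 ⇒ sub: (x - 8) - 4 = -13.
Step 5. [(x - 8) - 4 = -13] -4 is outermost — add 4 both sides, so sub: x - 8 = -9.
Step 6. [x - 8 = -9] 8 comes off first (add 8), so sub: x = -1.

Answer: x ∈ {-1}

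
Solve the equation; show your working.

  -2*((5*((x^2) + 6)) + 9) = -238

Step 1. [-2*((5*((x^2) + 6)) + 9) = -238] LHS = -2·(…); ÷-2 both sides ⇒ div: (5*((x^2) + 6)) + 9 = 119.
Step 2. [(5*((x^2) + 6)) + 9 = 119] peel the +9: subtract 9 from each side. So sub: 5*((x^2) + 6) = 110.
Step 3. [5*((x^2) + 6) = 110] LHS = 5·(…); ÷5 both sides, so div: (x^2) + 6 = 22.
Step 4. [(x^2) + 6 = 22] +6 is outermost — subtract 6 both sides ⇒ sub: x^2 = 16.
Step 5. [x^2 = 16] √ both sides: 16 ≥ 0 gives two branches, so sqrt: x = 4 or -4.

Answer: x ∈ {-4, 4}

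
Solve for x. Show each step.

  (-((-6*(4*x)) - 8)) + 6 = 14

Step 1. [(-((-6*(4*x)) - 8)) + 6 = 14] +6 is outermost — subtract 6 both sides. So sub: -((-6*(4*x)) - 8) = 8.
Step 2. [-((-6*(4*x)) - 8) = 8] flip signs both sides. So neg: (-6*(4*x)) - 8 = -8.
Step 3. [(-6*(4*x)) - 8 = -8] the outer -8 inverts by adding 8 ⇒ sub: -6*(4*x) = 0.
Step 4. [-6*(4*x) = 0] divide by the outer -6. So div: 4*x = 0.
Step 5. [4*x = 0] 4 out front; divide by 4, so div: x = 0.

Answer: x ∈ {0}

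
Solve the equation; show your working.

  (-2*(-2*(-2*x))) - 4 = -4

Step 1. [(-2*(-2*(-2*x))) - 4 = -4] common factor -2 (LHS and -4) — divide through, so factor: (-2*(-2*x)) + 2 = 2.
Step 2. [(-2*(-2*x)) + 2 = 2] -2 | LHS and -2 | 2: pull -2 out ⇒ factor: (-2*x) - 1 = -1.
Step 3. [(-2*x) - 1 = -1] peel the -1: add 1 from each side, so sub: -2*x = 0.
Step 4. [-2*x = 0] -2 out front; divide by -2. So div: x = 0.

Answer: x ∈ {0}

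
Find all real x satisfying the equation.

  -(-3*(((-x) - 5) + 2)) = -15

Step 1. [-(-3*(((-x) - 5) + 2)) = -15] leading − — multiply by −1 ⇒ neg: -3*(((-x) - 5) + 2) = 15.
Step 2. [-3*(((-x) - 5) + 2) = 15] -3·(inner) — divide through by -3 ⇒ div: ((-x) - 5) + 2 = -5.
Step 3. [((-x) - 5) + 2 = -5] subtract 2: x sits inside (… + 2) ⇒ sub: (-x) - 5 = -7.
Step 4. [(-x) - 5 = -7] peel the -5: add 5 from each side, so sub: -x = -2.
Step 5. [-x = -2] flip signs both sides, so neg: x = 2.

Answer: x ∈ {2}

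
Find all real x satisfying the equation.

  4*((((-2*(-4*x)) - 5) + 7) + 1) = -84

Step 1. [4*((((-2*(-4*x)) - 5) + 7) + 1) = -84] LHS = 4·(…); ÷4 both sides. So div: (((-2*(-4*x)) - 5) + 7) + 1 = -21.
Step 2. [(((-2*(-4*x)) - 5) + 7) + 1 = -21] the outer +1 inverts by subtracting 1. So sub: ((-2*(-4*x)) - 5) + 7 = -22.
Step 3. [((-2*(-4*x)) - 5) + 7 = -22] the outer +7 inverts by subtracting 7, so sub: (-2*(-4*x)) - 5 = -29.
Step 4. [(-2*(-4*x)) - 5 = -29] 5 comes off first (add 5), so sub: -2*(-4*x) = -24.
Step 5. [-2*(-4*x) = -24] -2·(inner) — divide through by -2 ⇒ div: -4*x = 12.
Step 6. [-4*x = 12] -4 out front; divide by -4 ⇒ div: x = -3.

Answer: x ∈ {-3}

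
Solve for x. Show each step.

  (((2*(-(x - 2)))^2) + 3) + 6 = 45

Step 1. [(((2*(-(x - 2)))^2) + 3) + 6 = 45] the outer +6 inverts by subtracting 6. So sub: ((2*(-(x - 2)))^2) + 3 = 39.
Step 2. [((2*(-(x - 2)))^2) + 3 = 39] the outer +3 inverts by subtracting 3, so sub: (2*(-(x - 2)))^2 = 36.
Step 3. [(2*(-(x - 2)))^2 = 36] LHS squared, RHS 36 ≥ 0: apply √ (±) ⇒ sqrt: 2*(-(x - 2)) = 6 or -6.
Step 4. [2*(-(x - 2)) = 6 or -6] divide by the outer 2. So div: -(x - 2) = 3 or -3.
Step 5. [-(x - 2) = 3 or -3] leading − — multiply by −1, so neg: x - 2 = -3 or 3.
Step 6. [x - 2 = -3 or 3] add 2: x sits inside (… - 2), so sub: x = -1 or 5.

Answer: x ∈ {-1, 5}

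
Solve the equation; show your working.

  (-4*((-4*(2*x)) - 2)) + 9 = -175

Step 1. [(-4*((-4*(2*x)) - 2)) + 9 = -175] 9 comes off first (subtract 9) ⇒ sub: -4*((-4*(2*x)) - 2) = -184.
Step 2. [-4*((-4*(2*x)) - 2) = -184] -4·(inner) — divide through by -4. So div: (-4*(2*x)) - 2 = 46.
Step 3. [(-4*(2*x)) - 2 = 46] peel the -2: add 2 from each side, so sub: -4*(2*x) = 48.
Step 4. [-4*(2*x) = 48] leading coefficient -4: divide by -4 ⇒ div: 2*x = -12.
Step 5. [2*x = -12] leading coefficient 2: divide by 2. So div: x = -6.

Answer: x ∈ {-6}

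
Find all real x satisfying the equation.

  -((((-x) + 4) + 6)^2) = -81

Step 1. [-((((-x) + 4) + 6)^2) = -81] LHS negated; negate both sides, so neg: (((-x) + 4) + 6)^2 = 81.
Step 2. [(((-x) + 4) + 6)^2 = 81] 81 ≥ 0, LHS is (·)² — take ±√, so sqrt: ((-x) + 4) + 6 = 9 or -9.
Step 3. [((-x) + 4) + 6 = 9 or -9] +6 is outermost — subtract 6 both sides. So sub: (-x) + 4 = 3 or -15.
Step 4. [(-x) + 4 = 3 or -15] the outer +4 inverts by subtracting 4. So sub: -x = -1 or -19.
Step 5. [-x = -1 or -19] LHS negated; negate both sides ⇒ neg: x = 1 or 19.

Answer: x ∈ {1, 19}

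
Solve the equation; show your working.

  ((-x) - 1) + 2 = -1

Step 1. [((-x) - 1) + 2 = -1] +2 is outermost — subtract 2 both sides, so sub: (-x) - 1 = -3.
Step 2. [(-x) - 1 = -3] 1 comes off first (add 1), so sub: -x = -2.
Step 3. [-x = -2] flip signs both sides, so neg: x = 2.

Answer: x ∈ {2}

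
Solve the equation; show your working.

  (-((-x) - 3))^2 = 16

Step 1. [(-((-x) - 3))^2 = 16] LHS squared, RHS 16 ≥ 0: apply √ (±), so sqrt: -((-x) - 3) = 4 or -4.
Step 2. [-((-x) - 3) = 4 or -4] leading − — multiply by −1, so neg: (-x) - 3 = -4 or 4.
Step 3. [(-x) - 3 = -4 or 4] add 3: x sits inside (… - 3), so sub: -x = -1 or 7.
Step 4. [-x = -1 or 7] flip signs both sides ⇒ neg: x = 1 or -7.

Answer: x ∈ {-7, 1}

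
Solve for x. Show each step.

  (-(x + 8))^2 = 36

Step 1. [(-(x + 8))^2 = 36] 36 ≥ 0, LHS is (·)² — take ±√ ⇒ sqrt: -(x + 8) = 6 or -6.
Step 2. [-(x + 8) = 6 or -6] LHS negated; negate both sides. So neg: x + 8 = -6 or 6.
Step 3. [x + 8 = -6 or 6] the outer +8 inverts by subtracting 8. So sub: x = -14 or -2.

Answer: x ∈ {-14, -2}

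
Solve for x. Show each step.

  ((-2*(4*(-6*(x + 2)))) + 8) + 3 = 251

Step 1. [((-2*(4*(-6*(x + 2)))) + 8) + 3 = 251] 3 comes off first (subtract 3), so sub: (-2*(4*(-6*(x + 2)))) + 8 = 248.
Step 2. [(-2*(4*(-6*(x + 2)))) + 8 = 248] -2 divides every term; factor it out. So factor: (4*(-6*(x + 2))) - 4 = -124.
Step 3. [(4*(-6*(x + 2))) - 4 = -124] 4 comes off first (add 4), so sub: 4*(-6*(x + 2)) = -120.
Step 4. [4*(-6*(x + 2)) = -120] 4 out front; divide by 4 ⇒ div: -6*(x + 2) = -30.
Step 5. [-6*(x + 2) = -30] -6·(inner) — divide through by -6, so div: x + 2 = 5.
Step 6. [x + 2 = 5] the outer +2 inverts by subtracting 2 ⇒ sub: x = 3.

Answer: x ∈ {3}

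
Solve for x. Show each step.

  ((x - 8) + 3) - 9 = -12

Step 1. [((x - 8) + 3) - 9 = -12] -9 is outermost — add 9 both sides, so sub: (x - 8) + 3 = -3.
Step 2. [(x - 8) + 3 = -3] the outer +3 inverts by subtracting 3. So sub: x - 8 = -6.
Step 3. [x - 8 = -6] peel the -8: add 8 from each side ⇒ sub: x = 2.

Answer: x ∈ {2}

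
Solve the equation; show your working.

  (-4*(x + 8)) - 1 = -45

Step 1. [(-4*(x + 8)) - 1 = -45] peel the -1: add 1 from each side. So sub: -4*(x + 8) = -44.
Step 2. [-4*(x + 8) = -44] leading coefficient -4: divide by -4 ⇒ div: x + 8 = 11.
Step 3. [x + 8 = 11] the outer +8 inverts by subtracting 8, so sub: x = 3.

Answer: x ∈ {3}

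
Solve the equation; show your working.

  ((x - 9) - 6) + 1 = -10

Step 1. [((x - 9) - 6) + 1 = -10] subtract 1: x sits inside (… + 1), so sub: (x - 9) - 6 = -11.
Step 2. [(x - 9) - 6 = -11] peel the -6: add 6 from each side, so sub: x - 9 = -5.
Step 3. [x - 9 = -5] peel the -9: add 9 from each side, so sub: x = 4.

Answer: x ∈ {4}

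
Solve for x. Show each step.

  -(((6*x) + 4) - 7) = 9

Step 1. [-(((6*x) + 4) - 7) = 9] LHS negated; negate both sides, so neg: ((6*x) + 4) - 7 = -9.
Step 2. [((6*x) + 4) - 7 = -9] add 7: x sits inside (… - 7), so sub: (6*x) + 4 = -2.
Step 3. [(6*x) + 4 = -2] subtract 4: x sits inside (… + 4) ⇒ sub: 6*x = -6.
Step 4. [6*x = -6] 6 out front; divide by 6 ⇒ div: x = -1.

Answer: x ∈ {-1}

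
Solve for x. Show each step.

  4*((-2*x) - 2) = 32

Step 1. [4*((-2*x) - 2) = 32] divide by the outer 4. So div: (-2*x) - 2 = 8.
Step 2. [(-2*x) - 2 = 8] 2 comes off first (add 2) ⇒ sub: -2*x = 10.
Step 3. [-2*x = 10] LHS = -2·(…); ÷-2 both sides, so div: x = -5.

Answer: x ∈ {-5}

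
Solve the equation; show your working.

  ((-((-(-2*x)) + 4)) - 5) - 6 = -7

Step 1. [((-((-(-2*x)) + 4)) - 5) - 6 = -7] -6 is outermost — add 6 both sides ⇒ sub: (-((-(-2*x)) + 4)) - 5 = -1.
Step 2. [(-((-(-2*x)) + 4)) - 5 = -1] add 5: x sits inside (… - 5) ⇒ sub: -((-(-2*x)) + 4) = 4.
Step 3. [-((-(-2*x)) + 4) = 4] LHS negated; negate both sides ⇒ neg: (-(-2*x)) + 4 = -4.
Step 4. [(-(-2*x)) + 4 = -4] +4 is outermost — subtract 4 both sides, so sub: -(-2*x) = -8.
Step 5. [-(-2*x) = -8] flip signs both sides ⇒ neg: -2*x = 8.
Step 6. [-2*x = 8] -2 out front; divide by -2. So div: x = -4.

Answer: x ∈ {-4}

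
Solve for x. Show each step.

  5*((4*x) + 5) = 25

Step 1. [5*((4*x) + 5) = 25] 5·(inner) — divide through by 5. So div: (4*x) + 5 = 5.
Step 2. [(4*x) + 5 = 5] +5 is outermost — subtract 5 both sides ⇒ sub: 4*x = 0.
Step 3. [4*x = 0] 4 out front; divide by 4, so div: x = 0.

Answer: x ∈ {0}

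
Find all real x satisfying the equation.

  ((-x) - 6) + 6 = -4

Step 1. [((-x) - 6) + 6 = -4] +6 is outermost — subtract 6 both sides, so sub: (-x) - 6 = -10.
Step 2. [(-x) - 6 = -10] 6 comes off first (add 6) ⇒ sub: -x = -4.
Step 3. [-x = -4] flip signs both sides. So neg: x = 4.

Answer: x ∈ {4}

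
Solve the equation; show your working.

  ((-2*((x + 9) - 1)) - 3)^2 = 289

Step 1. [((-2*((x + 9) - 1)) - 3)^2 = 289] LHS squared, RHS 289 ≥ 0: apply √ (±), so sqrt: (-2*((x + 9) - 1)) - 3 = 17 or -17.
Step 2. [(-2*((x + 9) - 1)) - 3 = 17 or -17] add 3: x sits inside (… - 3), so sub: -2*((x + 9) - 1) = 20 or -14.
Step 3. [-2*((x + 9) - 1) = 20 or -14] divide by the outer -2 ⇒ div: (x + 9) - 1 = -10 or 7.
Step 4. [(x + 9) - 1 = -10 or 7] the outer -1 inverts by adding 1, so sub: x + 9 = -9 or 8.
Step 5. [x + 9 = -9 or 8] the outer +9 inverts by subtracting 9. So sub: x = -18 or -1.

Answer: x ∈ {-18, -1}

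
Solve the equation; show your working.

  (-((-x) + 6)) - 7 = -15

Step 1. [(-((-x) + 6)) - 7 = -15] the outer -7 inverts by adding 7 ⇒ sub: -((-x) + 6) = -8.
Step 2. [-((-x) + 6) = -8] LHS negated; negate both sides ⇒ neg: (-x) + 6 = 8.
Step 3. [(-x) + 6 = 8] peel the +6: subtract 6 from each side, so sub: -x = 2.
Step 4. [-x = 2] LHS negated; negate both sides ⇒ neg: x = -2.

Answer: x ∈ {-2}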